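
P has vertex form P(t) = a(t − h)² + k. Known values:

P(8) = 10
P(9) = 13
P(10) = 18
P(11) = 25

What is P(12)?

First differences 3, 5, 7; second difference 2 = 2a, so a = 1.
Expanding, the t-coefficient is −2ah = -2h; matching it to the data gives h = 7, and then k = 9.
So P(t) = 1(t − 7)² + 9.
P(12) = 1·5² + 9 = 34.

34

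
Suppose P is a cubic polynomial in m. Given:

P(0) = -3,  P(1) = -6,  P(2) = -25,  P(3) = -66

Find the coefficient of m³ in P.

-1

Write P(m) = am³ + bm² + cm + d; the 4 given values yield a linear system in the 4 coefficients.
Solving, P(m) = -m³ - 5m² + 3m - 3.
The coefficient of m³ is -1.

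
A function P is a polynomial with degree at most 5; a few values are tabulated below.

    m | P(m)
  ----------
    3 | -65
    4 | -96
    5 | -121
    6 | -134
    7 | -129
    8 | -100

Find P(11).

First differences: -31, -25, -13, 5, 29. Second differences: 6, 12, 18, 24. Third differences: 6, 6, 6.
Level-3 differences are constant, so P has degree 3.
Fitting a degree-3 polynomial gives P(m) = m³ - 9m² - 5m + 4.
Then P(11) = 191.

191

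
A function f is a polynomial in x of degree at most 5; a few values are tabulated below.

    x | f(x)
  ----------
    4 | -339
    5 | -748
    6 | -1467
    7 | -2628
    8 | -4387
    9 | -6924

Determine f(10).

-10443

First differences: -409, -719, -1161, -1759, -2537. Second differences: -310, -442, -598, -778. Third differences: -132, -156, -180. Fourth differences: -24, -24.
Level-4 differences are constant, so f has degree 4.
Fitting a degree-4 polynomial gives f(x) = -x^4 - 4x² - 4x - 3.
Then f(10) = -10443.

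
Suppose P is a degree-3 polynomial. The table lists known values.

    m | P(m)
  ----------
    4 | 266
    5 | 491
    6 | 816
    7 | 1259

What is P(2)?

Write P(m) = am³ + bm² + cm + d; the 4 given values yield a linear system in the 4 coefficients.
Solving, P(m) = 3m³ + 5m² - 3m + 6.
Then P(2) = 44.

44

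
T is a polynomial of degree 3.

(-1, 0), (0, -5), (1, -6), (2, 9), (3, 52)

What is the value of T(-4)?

-81

First differences: -5, -1, 15, 43. Second differences: 4, 16, 28. Third differences: 12, 12.
Level-3 differences are constant, so T has degree 3.
Fitting a degree-3 polynomial gives T(x) = 2x³ + 2x² - 5x - 5.
Then T(-4) = -81.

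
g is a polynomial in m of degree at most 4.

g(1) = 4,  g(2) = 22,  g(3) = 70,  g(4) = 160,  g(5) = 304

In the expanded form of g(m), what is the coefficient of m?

-5

Write g(m) = am^4 + bm³ + cm² + dm + e; the 5 given values yield a linear system in the 5 coefficients.
Solving, the leading coefficient vanishes, and g(m) = 2m³ + 3m² - 5m + 4.
The coefficient of m is -5.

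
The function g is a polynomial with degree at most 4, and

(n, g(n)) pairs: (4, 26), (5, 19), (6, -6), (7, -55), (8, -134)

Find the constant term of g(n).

First differences: -7, -25, -49, -79. Second differences: -18, -24, -30. Third differences: -6, -6.
Level-3 differences are constant, so g has degree 3.
Fitting a degree-3 polynomial gives g(n) = -n³ + 6n² - 6.
The constant term is g(0) = -6.

-6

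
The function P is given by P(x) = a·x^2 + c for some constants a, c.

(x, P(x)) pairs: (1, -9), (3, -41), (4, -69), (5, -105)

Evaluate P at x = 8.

-261

From P(1) = -9 and P(3) = -41: 1a + c = -9 and 9a + c = -41.
Subtracting: 8a = -32, so a = -4; then c = -9 − (-4)·1 = -5.
So P(x) = -4x² − 5, and P(8) = -261.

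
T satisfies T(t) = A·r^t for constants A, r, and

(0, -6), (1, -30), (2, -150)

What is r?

5

Consecutive ratio: -30/(-6) = 5, and -150/(-30) = 5, so r = 5.
Then A·5^0 = -6 gives A = -6, and T(t) = -6·5^t.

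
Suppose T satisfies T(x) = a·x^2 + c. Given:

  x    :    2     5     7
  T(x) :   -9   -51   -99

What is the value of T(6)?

From T(2) = -9 and T(5) = -51: 4a + c = -9 and 25a + c = -51.
Subtracting: 21a = -42, so a = -2; then c = -9 − (-2)·4 = -1.
So T(x) = -2x² − 1, and T(6) = -73.

-73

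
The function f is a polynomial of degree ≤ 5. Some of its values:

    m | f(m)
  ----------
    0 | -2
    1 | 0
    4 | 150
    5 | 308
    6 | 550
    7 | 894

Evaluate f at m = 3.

Write f(m) = am^5 + bm^4 + cm³ + dm² + em + p; the 6 given values yield a linear system in the 6 coefficients.
Solving, the top 2 coefficients vanish, and f(m) = 3m³ - 3m² + 2m - 2.
Then f(3) = 58.

58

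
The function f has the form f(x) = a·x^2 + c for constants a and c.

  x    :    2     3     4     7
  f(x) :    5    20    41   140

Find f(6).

From f(2) = 5 and f(3) = 20: 4a + c = 5 and 9a + c = 20.
Subtracting: 5a = 15, so a = 3; then c = 5 − 3·4 = -7.
So f(x) = 3x² − 7, and f(6) = 101.

101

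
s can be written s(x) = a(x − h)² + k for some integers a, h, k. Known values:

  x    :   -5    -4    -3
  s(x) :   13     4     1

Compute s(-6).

First differences -9, -3; second difference 6 = 2a, so a = 3.
Expanding, the x-coefficient is −2ah = -6h; matching it to the data gives h = -3, and then k = 1.
So s(x) = 3(x + 3)² + 1.
s(-6) = 3·(-3)² + 1 = 28.

28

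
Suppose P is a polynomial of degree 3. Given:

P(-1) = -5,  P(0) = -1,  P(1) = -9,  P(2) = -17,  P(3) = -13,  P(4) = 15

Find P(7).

Write P(x) = ax³ + bx² + cx + d; the 6 given values yield a linear system in the 4 coefficients.
Solving, P(x) = 2x³ - 6x² - 4x - 1.
Then P(7) = 363.

363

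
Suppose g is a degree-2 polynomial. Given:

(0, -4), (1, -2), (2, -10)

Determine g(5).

-94

Write g(n) = an² + bn + c; the 3 given values yield a linear system in the 3 coefficients.
Solving, g(n) = -5n² + 7n - 4.
Then g(5) = -94.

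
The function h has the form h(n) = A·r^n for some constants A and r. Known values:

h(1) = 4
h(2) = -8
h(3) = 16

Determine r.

-2

Consecutive ratio: -8/4 = -2, and 16/(-8) = -2, so r = -2.
Then A·(-2)^1 = 4 gives A = -2, and h(n) = -2·(-2)^n.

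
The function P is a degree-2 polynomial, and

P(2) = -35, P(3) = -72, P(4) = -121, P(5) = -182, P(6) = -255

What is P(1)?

First differences: -37, -49, -61, -73. Second differences: -12, -12, -12.
Level-2 differences are constant, so P has degree 2.
Fitting a degree-2 polynomial gives P(t) = -6t² - 7t + 3.
Then P(1) = -10.

-10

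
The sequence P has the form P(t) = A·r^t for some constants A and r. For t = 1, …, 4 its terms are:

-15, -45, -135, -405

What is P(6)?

-3645

Consecutive ratio: -45/(-15) = 3, and -135/(-45) = 3, so r = 3.
Then A·3^1 = -15 gives A = -5, and P(t) = -5·3^t.
P(6) = -5·3^6 = -3645.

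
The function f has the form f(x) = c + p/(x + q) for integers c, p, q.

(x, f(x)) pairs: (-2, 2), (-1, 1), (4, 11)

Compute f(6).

(f(x) − c)(x + q) = p for each data point; the three points give a linear system in c and q, then p follows.
Solving: c = 5, q = -2, p = 12, so f(x) = 5 + 12/(x − 2).
Then f(6) = 5 + 12/4 = 8.

8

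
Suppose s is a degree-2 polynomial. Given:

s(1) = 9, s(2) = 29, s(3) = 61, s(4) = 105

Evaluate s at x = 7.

309

First differences: 20, 32, 44. Second differences: 12, 12.
Level-2 differences are constant, so s has degree 2.
Fitting a degree-2 polynomial gives s(x) = 6x² + 2x + 1.
Then s(7) = 309.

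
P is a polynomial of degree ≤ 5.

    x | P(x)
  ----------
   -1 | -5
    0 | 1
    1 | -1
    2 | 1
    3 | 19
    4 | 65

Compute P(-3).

First differences: 6, -2, 2, 18, 46. Second differences: -8, 4, 16, 28. Third differences: 12, 12, 12.
Level-3 differences are constant, so P has degree 3.
Fitting a degree-3 polynomial gives P(x) = 2x³ - 4x² + 1.
Then P(-3) = -89.

-89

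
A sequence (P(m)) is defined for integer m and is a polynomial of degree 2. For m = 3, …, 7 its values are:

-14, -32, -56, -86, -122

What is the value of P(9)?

-212

Write P(m) = am² + bm + c; the 5 given values yield a linear system in the 3 coefficients.
Solving, P(m) = -3m² + 3m + 4.
Then P(9) = -212.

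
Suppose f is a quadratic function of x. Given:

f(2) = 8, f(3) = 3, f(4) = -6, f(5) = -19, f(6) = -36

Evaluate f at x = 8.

-82

First differences: -5, -9, -13, -17. Second differences: -4, -4, -4.
Level-2 differences are constant, so f has degree 2.
Fitting a degree-2 polynomial gives f(x) = -2x² + 5x + 6.
Then f(8) = -82.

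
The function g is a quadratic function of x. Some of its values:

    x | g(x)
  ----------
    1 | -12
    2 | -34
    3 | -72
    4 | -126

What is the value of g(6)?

-282

First differences: -22, -38, -54. Second differences: -16, -16.
Level-2 differences are constant, so g has degree 2.
Fitting a degree-2 polynomial gives g(x) = -8x² + 2x - 6.
Then g(6) = -282.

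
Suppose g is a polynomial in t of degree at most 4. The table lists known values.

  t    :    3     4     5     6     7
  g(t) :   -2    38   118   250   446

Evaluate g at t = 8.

Write g(t) = at^4 + bt³ + ct² + dt + e; the 5 given values yield a linear system in the 5 coefficients.
Solving, the leading coefficient vanishes, and g(t) = 2t³ - 4t² - 6t - 2.
Then g(8) = 718.

718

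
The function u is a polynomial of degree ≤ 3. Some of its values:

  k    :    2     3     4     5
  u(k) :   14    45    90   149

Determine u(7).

Write u(k) = ak³ + bk² + ck + d; the 4 given values yield a linear system in the 4 coefficients.
Solving, the leading coefficient vanishes, and u(k) = 7k² - 4k - 6.
Then u(7) = 309.

309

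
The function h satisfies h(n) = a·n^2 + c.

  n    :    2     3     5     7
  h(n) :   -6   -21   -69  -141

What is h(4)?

-42

From h(2) = -6 and h(3) = -21: 4a + c = -6 and 9a + c = -21.
Subtracting: 5a = -15, so a = -3; then c = -6 − (-3)·4 = 6.
So h(n) = -3n² + 6, and h(4) = -42.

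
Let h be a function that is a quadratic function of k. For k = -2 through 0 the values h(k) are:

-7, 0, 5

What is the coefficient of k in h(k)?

Write h(k) = ak² + bk + c; the 3 given values yield a linear system in the 3 coefficients.
Solving, h(k) = -k² + 4k + 5.
The coefficient of k is 4.

4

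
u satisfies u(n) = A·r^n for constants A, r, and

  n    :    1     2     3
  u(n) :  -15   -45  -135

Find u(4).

Consecutive ratio: -45/(-15) = 3, and -135/(-45) = 3, so r = 3.
Then A·3^1 = -15 gives A = -5, and u(n) = -5·3^n.
u(4) = -5·3^4 = -405.

-405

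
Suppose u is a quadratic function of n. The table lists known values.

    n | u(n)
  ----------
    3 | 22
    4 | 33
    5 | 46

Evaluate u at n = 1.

Write u(n) = an² + bn + c; the 3 given values yield a linear system in the 3 coefficients.
Solving, u(n) = n² + 4n + 1.
Then u(1) = 6.

6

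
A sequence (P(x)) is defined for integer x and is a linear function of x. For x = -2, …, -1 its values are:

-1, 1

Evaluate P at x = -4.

-5

Write P(x) = ax + b; the 2 given values yield a linear system in the 2 coefficients.
Solving, P(x) = 2x + 3.
Then P(-4) = -5.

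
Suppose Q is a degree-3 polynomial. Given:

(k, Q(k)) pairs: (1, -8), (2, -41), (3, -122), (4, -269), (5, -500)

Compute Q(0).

First differences: -33, -81, -147, -231. Second differences: -48, -66, -84. Third differences: -18, -18.
Level-3 differences are constant, so Q has degree 3.
Fitting a degree-3 polynomial gives Q(k) = -3k³ - 6k² + 6k - 5.
Then Q(0) = -5.

-5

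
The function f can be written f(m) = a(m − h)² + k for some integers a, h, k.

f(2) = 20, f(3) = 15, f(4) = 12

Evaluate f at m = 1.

First differences -5, -3; second difference 2 = 2a, so a = 1.
Expanding, the m-coefficient is −2ah = -2h; matching it to the data gives h = 5, and then k = 11.
So f(m) = 1(m − 5)² + 11.
f(1) = 1·(-4)² + 11 = 27.

27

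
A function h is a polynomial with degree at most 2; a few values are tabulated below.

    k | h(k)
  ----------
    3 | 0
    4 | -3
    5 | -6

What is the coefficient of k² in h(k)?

0

First differences: -3, -3.
Level-1 differences are constant, so h has degree 1.
Fitting a degree-1 polynomial gives h(k) = -3k + 9.
The coefficient of k² is 0.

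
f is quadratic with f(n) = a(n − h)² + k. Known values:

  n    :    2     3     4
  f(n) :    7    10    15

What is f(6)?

First differences 3, 5; second difference 2 = 2a, so a = 1.
Expanding, the n-coefficient is −2ah = -2h; matching it to the data gives h = 1, and then k = 6.
So f(n) = 1(n − 1)² + 6.
f(6) = 1·5² + 6 = 31.

31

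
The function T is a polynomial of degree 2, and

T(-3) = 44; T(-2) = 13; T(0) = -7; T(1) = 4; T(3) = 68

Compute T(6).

Write T(m) = am² + bm + c; the 5 given values yield a linear system in the 3 coefficients.
Solving, T(m) = 7m² + 4m - 7.
Then T(6) = 269.

269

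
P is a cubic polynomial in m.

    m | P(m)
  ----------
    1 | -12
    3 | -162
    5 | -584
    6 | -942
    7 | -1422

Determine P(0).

6

Write P(m) = am³ + bm² + cm + d; the 5 given values yield a linear system in the 4 coefficients.
Solving, P(m) = -3m³ - 7m² - 8m + 6.
Then P(0) = 6.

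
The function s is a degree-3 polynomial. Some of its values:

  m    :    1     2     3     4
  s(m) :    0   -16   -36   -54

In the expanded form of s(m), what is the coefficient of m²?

-8

Write s(m) = am³ + bm² + cm + d; the 4 given values yield a linear system in the 4 coefficients.
Solving, s(m) = m³ - 8m² + m + 6.
The coefficient of m² is -8.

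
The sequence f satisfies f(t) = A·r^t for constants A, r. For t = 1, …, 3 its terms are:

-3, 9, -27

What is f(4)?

81

Consecutive ratio: 9/(-3) = -3, and -27/9 = -3, so r = -3.
Then A·(-3)^1 = -3 gives A = 1, and f(t) = 1·(-3)^t.
f(4) = 1·(-3)^4 = 81.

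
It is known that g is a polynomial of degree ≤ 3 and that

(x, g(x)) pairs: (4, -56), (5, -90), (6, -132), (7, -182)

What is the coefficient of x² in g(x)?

First differences: -34, -42, -50. Second differences: -8, -8.
Level-2 differences are constant, so g has degree 2.
Fitting a degree-2 polynomial gives g(x) = -4x² + 2x.
The coefficient of x² is -4.

-4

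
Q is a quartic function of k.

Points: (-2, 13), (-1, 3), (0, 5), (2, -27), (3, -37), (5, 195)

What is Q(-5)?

Write Q(k) = ak^4 + bk³ + ck² + dk + e; the 6 given values yield a linear system in the 5 coefficients.
Solving, Q(k) = k^4 - 2k³ - 7k² - 2k + 5.
Then Q(-5) = 715.

715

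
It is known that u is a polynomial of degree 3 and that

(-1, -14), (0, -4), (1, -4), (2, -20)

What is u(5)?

-224

Write u(k) = ak³ + bk² + ck + d; the 4 given values yield a linear system in the 4 coefficients.
Solving, u(k) = -k³ - 5k² + 6k - 4.
Then u(5) = -224.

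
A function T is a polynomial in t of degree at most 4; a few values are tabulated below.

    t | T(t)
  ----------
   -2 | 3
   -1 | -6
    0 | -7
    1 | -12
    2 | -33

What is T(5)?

First differences: -9, -1, -5, -21. Second differences: 8, -4, -16. Third differences: -12, -12.
Level-3 differences are constant, so T has degree 3.
Fitting a degree-3 polynomial gives T(t) = -2t³ - 2t² - t - 7.
Then T(5) = -312.

-312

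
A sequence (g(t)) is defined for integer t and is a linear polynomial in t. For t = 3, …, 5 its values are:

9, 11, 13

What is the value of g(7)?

17

First differences: 2, 2.
Level-1 differences are constant, so g has degree 1.
Fitting a degree-1 polynomial gives g(t) = 2t + 3.
Then g(7) = 17.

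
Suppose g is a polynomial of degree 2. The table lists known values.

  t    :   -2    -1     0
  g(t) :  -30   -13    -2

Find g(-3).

Write g(t) = at² + bt + c; the 3 given values yield a linear system in the 3 coefficients.
Solving, g(t) = -3t² + 8t - 2.
Then g(-3) = -53.

-53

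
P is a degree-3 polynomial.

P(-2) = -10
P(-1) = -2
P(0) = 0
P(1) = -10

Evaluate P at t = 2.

Write P(t) = at³ + bt² + ct + d; the 4 given values yield a linear system in the 4 coefficients.
Solving, P(t) = -t³ - 6t² - 3t.
Then P(2) = -38.

-38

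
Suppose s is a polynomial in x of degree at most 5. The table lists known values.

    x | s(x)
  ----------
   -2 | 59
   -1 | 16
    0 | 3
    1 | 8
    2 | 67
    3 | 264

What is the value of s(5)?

1648

First differences: -43, -13, 5, 59, 197. Second differences: 30, 18, 54, 138. Third differences: -12, 36, 84. Fourth differences: 48, 48.
Level-4 differences are constant, so s has degree 4.
Fitting a degree-4 polynomial gives s(x) = 2x^4 + 2x³ + 7x² - 6x + 3.
Then s(5) = 1648.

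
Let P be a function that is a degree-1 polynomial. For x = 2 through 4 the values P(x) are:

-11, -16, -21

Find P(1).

-6

First differences: -5, -5.
Level-1 differences are constant, so P has degree 1.
Fitting a degree-1 polynomial gives P(x) = -5x - 1.
Then P(1) = -6.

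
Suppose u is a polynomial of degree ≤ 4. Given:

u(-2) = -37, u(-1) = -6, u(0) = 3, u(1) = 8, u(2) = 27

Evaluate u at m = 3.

78

Write u(m) = am^4 + bm³ + cm² + dm + e; the 5 given values yield a linear system in the 5 coefficients.
Solving, the leading coefficient vanishes, and u(m) = 3m³ - 2m² + 4m + 3.
Then u(3) = 78.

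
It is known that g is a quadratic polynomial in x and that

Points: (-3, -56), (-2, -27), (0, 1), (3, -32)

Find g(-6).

-203

Write g(x) = ax² + bx + c; the 4 given values yield a linear system in the 3 coefficients.
Solving, g(x) = -5x² + 4x + 1.
Then g(-6) = -203.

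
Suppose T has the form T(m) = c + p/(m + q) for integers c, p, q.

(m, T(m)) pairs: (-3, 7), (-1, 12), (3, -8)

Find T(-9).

(T(m) − c)(m + q) = p for each data point; the three points give a linear system in c and q, then p follows.
Solving: c = 2, q = -1, p = -20, so T(m) = 2 − 20/(m − 1).
Then T(-9) = 2 − 20/(-10) = 4.

4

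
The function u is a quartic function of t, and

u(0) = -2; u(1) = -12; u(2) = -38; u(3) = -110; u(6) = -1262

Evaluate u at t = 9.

-6212

Write u(t) = at^4 + bt³ + ct² + dt + e; the 5 given values yield a linear system in the 5 coefficients.
Solving, u(t) = -t^4 + t³ - 4t² - 6t - 2.
Then u(9) = -6212.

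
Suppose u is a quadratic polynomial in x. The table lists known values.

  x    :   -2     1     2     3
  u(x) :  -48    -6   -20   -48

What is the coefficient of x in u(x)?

7

Write u(x) = ax² + bx + c; the 4 given values yield a linear system in the 3 coefficients.
Solving, u(x) = -7x² + 7x - 6.
The coefficient of x is 7.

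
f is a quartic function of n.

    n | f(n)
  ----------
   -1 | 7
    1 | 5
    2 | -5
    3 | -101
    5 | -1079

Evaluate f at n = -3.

Write f(n) = an^4 + bn³ + cn² + dn + e; the 5 given values yield a linear system in the 5 coefficients.
Solving, f(n) = -2n^4 + 7n² - n + 1.
Then f(-3) = -95.

-95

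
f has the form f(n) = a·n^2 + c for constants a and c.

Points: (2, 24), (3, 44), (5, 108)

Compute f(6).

From f(2) = 24 and f(3) = 44: 4a + c = 24 and 9a + c = 44.
Subtracting: 5a = 20, so a = 4; then c = 24 − 4·4 = 8.
So f(n) = 4n² + 8, and f(6) = 152.

152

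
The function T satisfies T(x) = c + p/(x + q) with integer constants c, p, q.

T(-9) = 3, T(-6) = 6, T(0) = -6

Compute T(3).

-3

(T(x) − c)(x + q) = p for each data point; the three points give a linear system in c and q, then p follows.
Solving: c = 0, q = 3, p = -18, so T(x) = -18/(x + 3).
Then T(3) = 0 − 18/6 = -3.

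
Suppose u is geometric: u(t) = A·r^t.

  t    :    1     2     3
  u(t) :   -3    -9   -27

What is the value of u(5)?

Consecutive ratio: -9/(-3) = 3, and -27/(-9) = 3, so r = 3.
Then A·3^1 = -3 gives A = -1, and u(t) = -1·3^t.
u(5) = -1·3^5 = -243.

-243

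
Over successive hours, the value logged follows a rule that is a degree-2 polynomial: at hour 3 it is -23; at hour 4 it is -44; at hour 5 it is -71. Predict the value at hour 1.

1

Write the value at x as u(x).
Write u(x) = ax² + bx + c; the 3 given values yield a linear system in the 3 coefficients.
Solving, u(x) = -3x² + 4.
Then u(1) = 1.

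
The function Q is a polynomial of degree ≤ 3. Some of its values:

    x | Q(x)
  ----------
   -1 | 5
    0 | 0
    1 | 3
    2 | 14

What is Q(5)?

Write Q(x) = ax³ + bx² + cx + d; the 4 given values yield a linear system in the 4 coefficients.
Solving, the leading coefficient vanishes, and Q(x) = 4x² - x.
Then Q(5) = 95.

95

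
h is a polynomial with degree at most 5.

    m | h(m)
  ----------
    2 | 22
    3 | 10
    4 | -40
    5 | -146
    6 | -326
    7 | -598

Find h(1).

Write h(m) = am^5 + bm^4 + cm³ + dm² + em + p; the 6 given values yield a linear system in the 6 coefficients.
Solving, the top 2 coefficients vanish, and h(m) = -3m³ + 8m² + 5m + 4.
Then h(1) = 14.

14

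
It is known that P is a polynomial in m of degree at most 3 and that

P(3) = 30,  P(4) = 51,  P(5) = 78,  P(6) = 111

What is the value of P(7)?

First differences: 21, 27, 33. Second differences: 6, 6.
Level-2 differences are constant, so P has degree 2.
Fitting a degree-2 polynomial gives P(m) = 3m² + 3.
Then P(7) = 150.

150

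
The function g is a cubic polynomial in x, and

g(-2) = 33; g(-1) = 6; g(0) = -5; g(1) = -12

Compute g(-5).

Write g(x) = ax³ + bx² + cx + d; the 4 given values yield a linear system in the 4 coefficients.
Solving, g(x) = -2x³ + 2x² - 7x - 5.
Then g(-5) = 330.

330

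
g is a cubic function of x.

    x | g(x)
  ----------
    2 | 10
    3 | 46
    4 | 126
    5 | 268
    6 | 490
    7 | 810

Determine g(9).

Write g(x) = ax³ + bx² + cx + d; the 6 given values yield a linear system in the 4 coefficients.
Solving, g(x) = 3x³ - 5x² + 4x - 2.
Then g(9) = 1816.

1816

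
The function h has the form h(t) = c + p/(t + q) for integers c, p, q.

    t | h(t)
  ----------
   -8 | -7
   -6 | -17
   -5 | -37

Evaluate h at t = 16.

5

(h(t) − c)(t + q) = p for each data point; the three points give a linear system in c and q, then p follows.
Solving: c = 3, q = 4, p = 40, so h(t) = 3 + 40/(t + 4).
Then h(16) = 3 + 40/20 = 5.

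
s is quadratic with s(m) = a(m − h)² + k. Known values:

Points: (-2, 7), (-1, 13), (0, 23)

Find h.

-3

First differences 6, 10; second difference 4 = 2a, so a = 2.
Expanding, the m-coefficient is −2ah = -4h; matching it to the data gives h = -3, and then k = 5.
So s(m) = 2(m + 3)² + 5.
Hence h = -3.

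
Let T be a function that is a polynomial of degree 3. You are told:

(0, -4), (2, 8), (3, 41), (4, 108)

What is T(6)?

Write T(k) = ak³ + bk² + ck + d; the 4 given values yield a linear system in the 4 coefficients.
Solving, T(k) = 2k³ - k² - 4.
Then T(6) = 392.

392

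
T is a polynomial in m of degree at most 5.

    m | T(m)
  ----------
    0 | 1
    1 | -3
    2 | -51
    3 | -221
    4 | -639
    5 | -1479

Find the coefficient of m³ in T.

-1

Write T(m) = am^5 + bm^4 + cm³ + dm² + em + p; the 6 given values yield a linear system in the 6 coefficients.
Solving, the leading coefficient vanishes, and T(m) = -2m^4 - m³ - 5m² + 4m + 1.
The coefficient of m³ is -1.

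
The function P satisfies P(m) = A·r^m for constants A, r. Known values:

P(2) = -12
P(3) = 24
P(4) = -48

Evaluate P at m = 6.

-192

Consecutive ratio: 24/(-12) = -2, and -48/24 = -2, so r = -2.
Then A·(-2)^2 = -12 gives A = -3, and P(m) = -3·(-2)^m.
P(6) = -3·(-2)^6 = -192.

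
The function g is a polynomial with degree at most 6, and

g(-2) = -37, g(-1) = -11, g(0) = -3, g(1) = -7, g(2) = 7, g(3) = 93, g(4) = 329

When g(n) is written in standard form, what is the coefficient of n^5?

Write g(n) = an^6 + bn^5 + cn^4 + dn³ + en² + pn + q; the 7 given values yield a linear system in the 7 coefficients.
Solving, the top 2 coefficients vanish, and g(n) = n^4 + 3n³ - 7n² - n - 3.
The coefficient of n^5 is 0.

0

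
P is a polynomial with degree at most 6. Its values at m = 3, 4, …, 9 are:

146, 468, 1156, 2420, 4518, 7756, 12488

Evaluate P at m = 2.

First differences: 322, 688, 1264, 2098, 3238, 4732. Second differences: 366, 576, 834, 1140, 1494. Third differences: 210, 258, 306, 354. Fourth differences: 48, 48, 48.
Level-4 differences are constant, so P has degree 4.
Fitting a degree-4 polynomial gives P(m) = 2m^4 - m³ + m² + 2m - 4.
Then P(2) = 28.

28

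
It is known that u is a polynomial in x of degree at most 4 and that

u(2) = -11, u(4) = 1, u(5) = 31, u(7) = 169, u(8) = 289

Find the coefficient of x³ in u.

1

Write u(x) = ax^4 + bx³ + cx² + dx + e; the 5 given values yield a linear system in the 5 coefficients.
Solving, the leading coefficient vanishes, and u(x) = x³ - 3x² - 4x + 1.
The coefficient of x³ is 1.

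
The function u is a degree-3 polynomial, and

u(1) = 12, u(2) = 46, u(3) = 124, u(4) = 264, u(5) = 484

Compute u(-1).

4

First differences: 34, 78, 140, 220. Second differences: 44, 62, 80. Third differences: 18, 18.
Level-3 differences are constant, so u has degree 3.
Fitting a degree-3 polynomial gives u(n) = 3n³ + 4n² + n + 4.
Then u(-1) = 4.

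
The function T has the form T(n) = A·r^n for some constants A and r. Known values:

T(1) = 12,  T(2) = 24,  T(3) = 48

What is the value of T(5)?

192

Consecutive ratio: 24/12 = 2, and 48/24 = 2, so r = 2.
Then A·2^1 = 12 gives A = 6, and T(n) = 6·2^n.
T(5) = 6·2^5 = 192.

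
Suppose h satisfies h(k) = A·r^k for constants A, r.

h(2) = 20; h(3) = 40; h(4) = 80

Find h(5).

Consecutive ratio: 40/20 = 2, and 80/40 = 2, so r = 2.
Then A·2^2 = 20 gives A = 5, and h(k) = 5·2^k.
h(5) = 5·2^5 = 160.

160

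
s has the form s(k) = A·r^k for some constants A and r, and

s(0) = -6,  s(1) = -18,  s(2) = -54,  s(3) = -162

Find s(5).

Consecutive ratio: -18/(-6) = 3, and -54/(-18) = 3, so r = 3.
Then A·3^0 = -6 gives A = -6, and s(k) = -6·3^k.
s(5) = -6·3^5 = -1458.

-1458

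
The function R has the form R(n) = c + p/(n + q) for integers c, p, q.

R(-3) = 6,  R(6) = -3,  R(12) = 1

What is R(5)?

(R(n) − c)(n + q) = p for each data point; the three points give a linear system in c and q, then p follows.
Solving: c = 3, q = -3, p = -18, so R(n) = 3 − 18/(n − 3).
Then R(5) = 3 − 18/2 = -6.

-6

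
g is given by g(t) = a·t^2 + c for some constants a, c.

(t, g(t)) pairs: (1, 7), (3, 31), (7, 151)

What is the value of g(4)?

From g(1) = 7 and g(3) = 31: 1a + c = 7 and 9a + c = 31.
Subtracting: 8a = 24, so a = 3; then c = 7 − 3·1 = 4.
So g(t) = 3t² + 4, and g(4) = 52.

52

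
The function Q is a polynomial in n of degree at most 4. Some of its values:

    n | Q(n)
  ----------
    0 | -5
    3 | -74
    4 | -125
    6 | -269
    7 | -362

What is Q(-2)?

-29

Write Q(n) = an^4 + bn³ + cn² + dn + e; the 5 given values yield a linear system in the 5 coefficients.
Solving, the top 2 coefficients vanish, and Q(n) = -7n² - 2n - 5.
Then Q(-2) = -29.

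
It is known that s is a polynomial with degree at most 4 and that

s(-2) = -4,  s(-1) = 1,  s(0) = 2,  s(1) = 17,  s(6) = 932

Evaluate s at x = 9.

2801

Write s(x) = ax^4 + bx³ + cx² + dx + e; the 5 given values yield a linear system in the 5 coefficients.
Solving, the leading coefficient vanishes, and s(x) = 3x³ + 7x² + 5x + 2.
Then s(9) = 2801.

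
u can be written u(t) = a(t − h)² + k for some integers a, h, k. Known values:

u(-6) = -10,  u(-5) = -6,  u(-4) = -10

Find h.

First differences 4, -4; second difference -8 = 2a, so a = -4.
Expanding, the t-coefficient is −2ah = 8h; matching it to the data gives h = -5, and then k = -6.
So u(t) = -4(t + 5)² − 6.
Hence h = -5.

-5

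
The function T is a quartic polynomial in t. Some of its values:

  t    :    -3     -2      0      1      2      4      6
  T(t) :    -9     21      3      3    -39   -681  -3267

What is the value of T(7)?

-5919

Write T(t) = at^4 + bt³ + ct² + dt + e; the 7 given values yield a linear system in the 5 coefficients.
Solving, T(t) = -2t^4 - 4t³ + 5t² + t + 3.
Then T(7) = -5919.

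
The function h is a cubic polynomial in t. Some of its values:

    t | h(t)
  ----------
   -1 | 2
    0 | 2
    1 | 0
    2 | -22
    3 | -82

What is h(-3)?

First differences: 0, -2, -22, -60. Second differences: -2, -20, -38. Third differences: -18, -18.
Level-3 differences are constant, so h has degree 3.
Fitting a degree-3 polynomial gives h(t) = -3t³ - t² + 2t + 2.
Then h(-3) = 68.

68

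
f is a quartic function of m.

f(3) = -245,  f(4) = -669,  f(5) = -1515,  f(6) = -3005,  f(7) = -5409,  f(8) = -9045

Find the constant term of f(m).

First differences: -424, -846, -1490, -2404, -3636. Second differences: -422, -644, -914, -1232. Third differences: -222, -270, -318. Fourth differences: -48, -48.
Level-4 differences are constant, so f has degree 4.
Fitting a degree-4 polynomial gives f(m) = -2m^4 - m³ - 5m² - 2m - 5.
The constant term is f(0) = -5.

-5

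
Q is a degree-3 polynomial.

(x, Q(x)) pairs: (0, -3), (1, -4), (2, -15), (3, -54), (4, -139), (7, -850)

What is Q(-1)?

Write Q(x) = ax³ + bx² + cx + d; the 6 given values yield a linear system in the 4 coefficients.
Solving, Q(x) = -3x³ + 4x² - 2x - 3.
Then Q(-1) = 6.

6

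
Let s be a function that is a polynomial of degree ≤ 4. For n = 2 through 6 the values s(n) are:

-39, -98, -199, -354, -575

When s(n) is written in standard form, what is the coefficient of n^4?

0

First differences: -59, -101, -155, -221. Second differences: -42, -54, -66. Third differences: -12, -12.
Level-3 differences are constant, so s has degree 3.
Fitting a degree-3 polynomial gives s(n) = -2n³ - 3n² - 6n + 1.
The coefficient of n^4 is 0.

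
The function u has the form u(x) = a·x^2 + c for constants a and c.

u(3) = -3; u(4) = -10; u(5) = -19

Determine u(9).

From u(3) = -3 and u(4) = -10: 9a + c = -3 and 16a + c = -10.
Subtracting: 7a = -7, so a = -1; then c = -3 − (-1)·9 = 6.
So u(x) = -1x² + 6, and u(9) = -75.

-75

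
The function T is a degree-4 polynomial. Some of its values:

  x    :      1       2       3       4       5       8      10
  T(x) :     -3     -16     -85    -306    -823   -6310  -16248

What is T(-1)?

Write T(x) = ax^4 + bx³ + cx² + dx + e; the 7 given values yield a linear system in the 5 coefficients.
Solving, T(x) = -2x^4 + 4x³ - 2x² - 5x + 2.
Then T(-1) = -1.

-1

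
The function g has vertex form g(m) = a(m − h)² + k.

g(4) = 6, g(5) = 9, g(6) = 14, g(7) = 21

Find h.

First differences 3, 5, 7; second difference 2 = 2a, so a = 1.
Expanding, the m-coefficient is −2ah = -2h; matching it to the data gives h = 3, and then k = 5.
So g(m) = 1(m − 3)² + 5.
Hence h = 3.

3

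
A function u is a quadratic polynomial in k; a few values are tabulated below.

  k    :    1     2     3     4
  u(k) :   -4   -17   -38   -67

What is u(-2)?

First differences: -13, -21, -29. Second differences: -8, -8.
Level-2 differences are constant, so u has degree 2.
Fitting a degree-2 polynomial gives u(k) = -4k² - k + 1.
Then u(-2) = -13.

-13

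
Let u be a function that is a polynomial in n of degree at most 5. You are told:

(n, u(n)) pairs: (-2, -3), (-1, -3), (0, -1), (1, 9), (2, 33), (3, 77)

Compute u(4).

147

Write u(n) = an^5 + bn^4 + cn³ + dn² + en + p; the 6 given values yield a linear system in the 6 coefficients.
Solving, the top 2 coefficients vanish, and u(n) = n³ + 4n² + 5n - 1.
Then u(4) = 147.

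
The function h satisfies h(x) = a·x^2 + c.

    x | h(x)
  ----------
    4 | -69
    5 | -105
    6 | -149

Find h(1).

From h(4) = -69 and h(5) = -105: 16a + c = -69 and 25a + c = -105.
Subtracting: 9a = -36, so a = -4; then c = -69 − (-4)·16 = -5.
So h(x) = -4x² − 5, and h(1) = -9.

-9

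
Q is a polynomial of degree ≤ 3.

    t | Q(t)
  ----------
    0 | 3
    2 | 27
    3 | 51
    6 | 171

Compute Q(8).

Write Q(t) = at³ + bt² + ct + d; the 4 given values yield a linear system in the 4 coefficients.
Solving, the leading coefficient vanishes, and Q(t) = 4t² + 4t + 3.
Then Q(8) = 291.

291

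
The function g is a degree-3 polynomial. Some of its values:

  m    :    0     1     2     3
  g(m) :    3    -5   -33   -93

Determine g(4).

Write g(m) = am³ + bm² + cm + d; the 4 given values yield a linear system in the 4 coefficients.
Solving, g(m) = -2m³ - 4m² - 2m + 3.
Then g(4) = -197.

-197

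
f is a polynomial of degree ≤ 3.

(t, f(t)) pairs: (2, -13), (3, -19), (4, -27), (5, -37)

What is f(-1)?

First differences: -6, -8, -10. Second differences: -2, -2.
Level-2 differences are constant, so f has degree 2.
Fitting a degree-2 polynomial gives f(t) = -t² - t - 7.
Then f(-1) = -7.

-7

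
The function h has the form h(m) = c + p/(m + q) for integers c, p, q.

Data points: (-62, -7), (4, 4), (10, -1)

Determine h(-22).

(h(m) − c)(m + q) = p for each data point; the three points give a linear system in c and q, then p follows.
Solving: c = -6, q = 2, p = 60, so h(m) = -6 + 60/(m + 2).
Then h(-22) = -6 + 60/(-20) = -9.

-9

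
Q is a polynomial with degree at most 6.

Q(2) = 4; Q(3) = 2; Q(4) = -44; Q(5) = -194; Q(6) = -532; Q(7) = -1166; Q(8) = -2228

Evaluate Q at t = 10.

First differences: -2, -46, -150, -338, -634, -1062. Second differences: -44, -104, -188, -296, -428. Third differences: -60, -84, -108, -132. Fourth differences: -24, -24, -24.
Level-4 differences are constant, so Q has degree 4.
Fitting a degree-4 polynomial gives Q(t) = -t^4 + 4t³ - 3t² + 2t - 4.
Then Q(10) = -6284.

-6284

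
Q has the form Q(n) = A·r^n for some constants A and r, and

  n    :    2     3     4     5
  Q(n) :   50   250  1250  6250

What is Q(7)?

156250

Consecutive ratio: 250/50 = 5, and 1250/250 = 5, so r = 5.
Then A·5^2 = 50 gives A = 2, and Q(n) = 2·5^n.
Q(7) = 2·5^7 = 156250.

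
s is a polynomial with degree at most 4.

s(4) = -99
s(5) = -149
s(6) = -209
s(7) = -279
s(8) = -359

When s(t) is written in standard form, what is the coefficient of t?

-5

First differences: -50, -60, -70, -80. Second differences: -10, -10, -10.
Level-2 differences are constant, so s has degree 2.
Fitting a degree-2 polynomial gives s(t) = -5t² - 5t + 1.
The coefficient of t is -5.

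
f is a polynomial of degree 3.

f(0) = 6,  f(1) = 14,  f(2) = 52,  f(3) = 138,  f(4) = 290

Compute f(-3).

-18

First differences: 8, 38, 86, 152. Second differences: 30, 48, 66. Third differences: 18, 18.
Level-3 differences are constant, so f has degree 3.
Fitting a degree-3 polynomial gives f(n) = 3n³ + 6n² - n + 6.
Then f(-3) = -18.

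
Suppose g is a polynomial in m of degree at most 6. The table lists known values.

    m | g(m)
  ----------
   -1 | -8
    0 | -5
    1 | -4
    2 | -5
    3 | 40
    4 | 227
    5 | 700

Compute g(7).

3320

Write g(m) = am^6 + bm^5 + cm^4 + dm³ + em² + pm + q; the 7 given values yield a linear system in the 7 coefficients.
Solving, the top 2 coefficients vanish, and g(m) = 2m^4 - 4m³ - 3m² + 6m - 5.
Then g(7) = 3320.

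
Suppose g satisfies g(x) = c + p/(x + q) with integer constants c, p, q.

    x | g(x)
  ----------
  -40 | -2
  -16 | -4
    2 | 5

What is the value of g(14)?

1

(g(x) − c)(x + q) = p for each data point; the three points give a linear system in c and q, then p follows.
Solving: c = -1, q = 4, p = 36, so g(x) = -1 + 36/(x + 4).
Then g(14) = -1 + 36/18 = 1.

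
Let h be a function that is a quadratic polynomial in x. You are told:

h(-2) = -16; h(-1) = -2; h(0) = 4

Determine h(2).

Write h(x) = ax² + bx + c; the 3 given values yield a linear system in the 3 coefficients.
Solving, h(x) = -4x² + 2x + 4.
Then h(2) = -8.

-8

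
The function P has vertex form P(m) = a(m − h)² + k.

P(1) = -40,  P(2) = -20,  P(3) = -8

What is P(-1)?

First differences 20, 12; second difference -8 = 2a, so a = -4.
Expanding, the m-coefficient is −2ah = 8h; matching it to the data gives h = 4, and then k = -4.
So P(m) = -4(m − 4)² − 4.
P(-1) = -4·(-5)² − 4 = -104.

-104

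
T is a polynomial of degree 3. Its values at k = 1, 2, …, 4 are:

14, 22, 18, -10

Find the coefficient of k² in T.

6

Write T(k) = ak³ + bk² + ck + d; the 4 given values yield a linear system in the 4 coefficients.
Solving, T(k) = -2k³ + 6k² + 4k + 6.
The coefficient of k² is 6.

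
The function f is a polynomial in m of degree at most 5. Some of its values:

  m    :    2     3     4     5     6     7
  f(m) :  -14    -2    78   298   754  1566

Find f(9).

4858

Write f(m) = am^5 + bm^4 + cm³ + dm² + em + p; the 6 given values yield a linear system in the 6 coefficients.
Solving, the leading coefficient vanishes, and f(m) = m^4 - 2m³ - 3m² - 2.
Then f(9) = 4858.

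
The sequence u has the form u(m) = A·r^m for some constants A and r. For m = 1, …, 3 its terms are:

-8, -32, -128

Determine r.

Consecutive ratio: -32/(-8) = 4, and -128/(-32) = 4, so r = 4.
Then A·4^1 = -8 gives A = -2, and u(m) = -2·4^m.

4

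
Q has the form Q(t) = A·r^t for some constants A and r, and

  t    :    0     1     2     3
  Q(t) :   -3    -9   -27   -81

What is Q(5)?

Consecutive ratio: -9/(-3) = 3, and -27/(-9) = 3, so r = 3.
Then A·3^0 = -3 gives A = -3, and Q(t) = -3·3^t.
Q(5) = -3·3^5 = -729.

-729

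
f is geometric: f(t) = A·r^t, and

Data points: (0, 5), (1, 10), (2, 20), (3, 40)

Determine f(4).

80

Consecutive ratio: 10/5 = 2, and 20/10 = 2, so r = 2.
Then A·2^0 = 5 gives A = 5, and f(t) = 5·2^t.
f(4) = 5·2^4 = 80.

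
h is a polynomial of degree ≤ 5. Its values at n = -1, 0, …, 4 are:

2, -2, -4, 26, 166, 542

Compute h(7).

5066

First differences: -4, -2, 30, 140, 376. Second differences: 2, 32, 110, 236. Third differences: 30, 78, 126. Fourth differences: 48, 48.
Level-4 differences are constant, so h has degree 4.
Fitting a degree-4 polynomial gives h(n) = 2n^4 + n³ - n² - 4n - 2.
Then h(7) = 5066.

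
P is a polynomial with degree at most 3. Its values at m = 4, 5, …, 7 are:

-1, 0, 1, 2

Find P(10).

5

Write P(m) = am³ + bm² + cm + d; the 4 given values yield a linear system in the 4 coefficients.
Solving, the top 2 coefficients vanish, and P(m) = m - 5.
Then P(10) = 5.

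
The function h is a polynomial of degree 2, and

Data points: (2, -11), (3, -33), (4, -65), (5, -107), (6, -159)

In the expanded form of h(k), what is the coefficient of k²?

Write h(k) = ak² + bk + c; the 5 given values yield a linear system in the 3 coefficients.
Solving, h(k) = -5k² + 3k + 3.
The coefficient of k² is -5.

-5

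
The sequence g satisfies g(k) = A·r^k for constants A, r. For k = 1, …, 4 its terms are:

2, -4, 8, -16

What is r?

-2

Consecutive ratio: -4/2 = -2, and 8/(-4) = -2, so r = -2.
Then A·(-2)^1 = 2 gives A = -1, and g(k) = -1·(-2)^k.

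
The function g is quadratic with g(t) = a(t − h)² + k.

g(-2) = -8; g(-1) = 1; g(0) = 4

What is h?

0

First differences 9, 3; second difference -6 = 2a, so a = -3.
Expanding, the t-coefficient is −2ah = 6h; matching it to the data gives h = 0, and then k = 4.
So g(t) = -3(t + 0)² + 4.
Hence h = 0.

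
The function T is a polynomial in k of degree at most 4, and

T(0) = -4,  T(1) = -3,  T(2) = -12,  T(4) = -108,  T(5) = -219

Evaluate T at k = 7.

Write T(k) = ak^4 + bk³ + ck² + dk + e; the 5 given values yield a linear system in the 5 coefficients.
Solving, the leading coefficient vanishes, and T(k) = -2k³ + k² + 2k - 4.
Then T(7) = -627.

-627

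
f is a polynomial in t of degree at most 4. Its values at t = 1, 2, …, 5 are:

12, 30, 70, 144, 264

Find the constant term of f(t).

First differences: 18, 40, 74, 120. Second differences: 22, 34, 46. Third differences: 12, 12.
Level-3 differences are constant, so f has degree 3.
Fitting a degree-3 polynomial gives f(t) = 2t³ - t² + 7t + 4.
The constant term is f(0) = 4.

4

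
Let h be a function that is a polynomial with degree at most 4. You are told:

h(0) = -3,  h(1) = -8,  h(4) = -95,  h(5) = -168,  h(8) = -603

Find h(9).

-840

Write h(k) = ak^4 + bk³ + ck² + dk + e; the 5 given values yield a linear system in the 5 coefficients.
Solving, the leading coefficient vanishes, and h(k) = -k³ - k² - 3k - 3.
Then h(9) = -840.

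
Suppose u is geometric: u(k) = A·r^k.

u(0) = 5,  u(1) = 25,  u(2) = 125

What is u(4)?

Consecutive ratio: 25/5 = 5, and 125/25 = 5, so r = 5.
Then A·5^0 = 5 gives A = 5, and u(k) = 5·5^k.
u(4) = 5·5^4 = 3125.

3125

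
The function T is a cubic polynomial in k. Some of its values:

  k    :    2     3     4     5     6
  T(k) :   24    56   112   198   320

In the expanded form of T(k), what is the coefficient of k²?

3

First differences: 32, 56, 86, 122. Second differences: 24, 30, 36. Third differences: 6, 6.
Level-3 differences are constant, so T has degree 3.
Fitting a degree-3 polynomial gives T(k) = k³ + 3k² - 2k + 8.
The coefficient of k² is 3.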